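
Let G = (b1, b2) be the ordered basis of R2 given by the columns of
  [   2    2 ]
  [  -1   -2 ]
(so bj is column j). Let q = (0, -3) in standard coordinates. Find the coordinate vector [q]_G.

Write q = c_1 b1 + c_2 b2 and solve for the c_i.
System: 2c_1 + 2c_2 = 0, -c_1 - 2c_2 = -3; solving gives c_1 = -3, c_2 = 3.
Check: -3b1 + 3b2 = (0, -3).

(-3, 3)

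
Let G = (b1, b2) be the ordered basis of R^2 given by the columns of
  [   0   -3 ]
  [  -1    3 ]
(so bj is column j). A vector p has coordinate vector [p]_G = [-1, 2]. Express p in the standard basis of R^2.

[-6, 7]

By definition p = -b1 + 2b2.
Summing componentwise gives [-6, 7].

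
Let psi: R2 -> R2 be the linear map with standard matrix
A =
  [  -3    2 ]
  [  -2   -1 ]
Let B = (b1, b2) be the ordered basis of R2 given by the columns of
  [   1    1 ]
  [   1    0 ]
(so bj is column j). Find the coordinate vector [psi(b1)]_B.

(-3, 2)

Column 1 of [psi]_B is the B-coordinate vector of psi(b1).
In standard coordinates psi(b1) = A b1 = (-1, -3).
Converting to B: (-1, -3) = -3b1 + 2b2, so the coordinate vector is (-3, 2).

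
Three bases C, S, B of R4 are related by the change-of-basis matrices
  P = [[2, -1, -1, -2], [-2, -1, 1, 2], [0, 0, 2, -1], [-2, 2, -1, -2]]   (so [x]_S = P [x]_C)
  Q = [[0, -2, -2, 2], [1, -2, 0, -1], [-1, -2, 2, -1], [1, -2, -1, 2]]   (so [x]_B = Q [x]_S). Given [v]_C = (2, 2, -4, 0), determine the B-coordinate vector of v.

Apply P to get S-coordinates (6, -10, -8, 4), then Q to get B-coordinates.
The result is [v]_B = (44, 22, -6, 42).

(44, 22, -6, 42)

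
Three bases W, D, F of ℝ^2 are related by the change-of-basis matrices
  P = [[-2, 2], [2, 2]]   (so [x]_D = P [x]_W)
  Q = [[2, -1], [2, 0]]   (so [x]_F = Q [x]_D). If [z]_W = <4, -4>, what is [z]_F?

Apply P to get D-coordinates <-16, 0>, then Q to get F-coordinates.
The result is [z]_F = <-32, -32>.

<-32, -32>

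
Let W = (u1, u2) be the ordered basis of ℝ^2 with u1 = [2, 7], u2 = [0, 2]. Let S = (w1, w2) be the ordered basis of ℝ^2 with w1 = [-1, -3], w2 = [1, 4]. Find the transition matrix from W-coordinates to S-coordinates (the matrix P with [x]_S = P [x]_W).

Take x = uj: its W-coordinates are the j-th standard unit vector, so P e_j — column j of P — equals [uj]_S.
u1 = -w1 + w2, giving column 1 = [-1, 1]; repeating for each j gives P = [[-1, 2], [1, 2]].

[[-1, 2], [1, 2]]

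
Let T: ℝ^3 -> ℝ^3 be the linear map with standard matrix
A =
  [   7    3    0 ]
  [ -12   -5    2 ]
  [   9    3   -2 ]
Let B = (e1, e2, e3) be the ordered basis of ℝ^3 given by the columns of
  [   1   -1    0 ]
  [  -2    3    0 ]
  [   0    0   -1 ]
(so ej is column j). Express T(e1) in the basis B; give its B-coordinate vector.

[1, 0, -3]

Compute T(e1) = A e1 = [1, -2, 3] in standard coordinates.
Then write this in B-coordinates: solve for y in y_1 e1 + ... + y_3 e3 = [1, -2, 3].
This gives y = [1, 0, -3], which is column 1 of [T]_B.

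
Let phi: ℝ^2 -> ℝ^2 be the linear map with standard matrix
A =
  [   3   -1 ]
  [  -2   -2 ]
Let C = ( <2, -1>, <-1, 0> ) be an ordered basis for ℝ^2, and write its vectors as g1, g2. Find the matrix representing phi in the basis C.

With P the matrix whose columns are g1, g2, [phi]_C = P^(-1) A P.
Column by column: phi(g1) = A g1 = <7, -2>; its C-coordinates <2, -3> give column 1.
Continuing for each basis vector yields [phi]_C = [[2, -2], [-3, -1]].

[[2, -2], [-3, -1]]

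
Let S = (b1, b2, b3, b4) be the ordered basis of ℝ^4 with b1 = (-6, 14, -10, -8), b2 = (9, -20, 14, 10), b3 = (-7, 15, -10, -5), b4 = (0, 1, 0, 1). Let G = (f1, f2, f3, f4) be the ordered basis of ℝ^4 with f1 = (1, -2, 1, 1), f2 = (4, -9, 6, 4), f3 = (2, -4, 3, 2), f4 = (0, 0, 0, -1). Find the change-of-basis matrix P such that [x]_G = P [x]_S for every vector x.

[[2, -1, -1, 0], [-2, 2, -1, -1], [0, 1, -1, 2], [2, -1, -2, -1]]

Column j of P is [bj]_G, since P maps S-coordinates to G-coordinates.
Expressing b1 in G: b1 = 2f1 - 2f2 + 0·f3 + 2f4, so column 1 of P is (2, -2, 0, 2).
Doing the same for each bj gives P = [[2, -1, -1, 0], [-2, 2, -1, -1], [0, 1, -1, 2], [2, -1, -2, -1]].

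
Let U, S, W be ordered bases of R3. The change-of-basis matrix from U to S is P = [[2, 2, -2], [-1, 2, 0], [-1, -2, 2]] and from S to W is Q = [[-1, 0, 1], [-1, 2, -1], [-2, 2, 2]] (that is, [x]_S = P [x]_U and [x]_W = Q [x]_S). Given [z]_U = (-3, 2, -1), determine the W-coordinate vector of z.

(-3, 17, 8)

Composing the changes, [z]_W = Q P [z]_U.
Q P = [[-3, -4, 4], [-3, 4, 0], [-8, -4, 8]]; applying this to (-3, 2, -1) gives (-3, 17, 8).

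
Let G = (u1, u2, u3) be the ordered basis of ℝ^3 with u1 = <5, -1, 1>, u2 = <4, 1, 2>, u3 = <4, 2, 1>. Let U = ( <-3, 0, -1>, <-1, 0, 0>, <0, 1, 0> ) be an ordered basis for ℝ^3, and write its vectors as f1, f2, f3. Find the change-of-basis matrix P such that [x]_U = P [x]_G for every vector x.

Let M have columns uj and N have columns fj. Then for every x, N [x]_U = x = M [x]_G, so P = N^(-1) M.
Since det N = 1, N^(-1) has integer entries; multiplying gives P = [[-1, -2, -1], [-2, 2, -1], [-1, 1, 2]].

[[-1, -2, -1], [-2, 2, -1], [-1, 1, 2]]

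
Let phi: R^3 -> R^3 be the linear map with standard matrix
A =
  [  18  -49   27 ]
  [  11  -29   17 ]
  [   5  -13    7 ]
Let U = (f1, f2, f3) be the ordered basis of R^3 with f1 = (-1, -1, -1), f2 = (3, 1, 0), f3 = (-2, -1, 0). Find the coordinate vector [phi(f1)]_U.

Compute phi(f1) = A f1 = (4, 1, 1) in standard coordinates.
Then write this in U-coordinates: solve for y in y_1 f1 + ... + y_3 f3 = (4, 1, 1).
This gives y = (-1, 3, 3), which is column 1 of [phi]_U.

(-1, 3, 3)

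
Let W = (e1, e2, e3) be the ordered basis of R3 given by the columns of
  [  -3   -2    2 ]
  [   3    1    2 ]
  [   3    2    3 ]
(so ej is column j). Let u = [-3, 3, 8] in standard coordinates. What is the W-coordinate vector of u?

We seek scalars with c_1 e1 + ... + c_3 e3 = u; equivalently solve M c = u where the columns of M are e1, ..., e3.
Row-reducing the augmented matrix [M | u] gives c = (-1, 4, 1).
Check: -e1 + 4e2 + e3 = [-3, 3, 8].

[-1, 4, 1]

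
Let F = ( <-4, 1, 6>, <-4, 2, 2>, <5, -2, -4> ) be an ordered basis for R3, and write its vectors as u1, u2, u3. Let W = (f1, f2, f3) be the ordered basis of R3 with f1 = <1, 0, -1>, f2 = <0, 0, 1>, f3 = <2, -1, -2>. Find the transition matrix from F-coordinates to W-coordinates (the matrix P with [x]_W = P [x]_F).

[[-2, 0, 1], [2, -2, 1], [-1, -2, 2]]

Column j of P is [uj]_W, since P maps F-coordinates to W-coordinates.
Expressing u1 in W: u1 = -2f1 + 2f2 - f3, so column 1 of P is <-2, 2, -1>.
Doing the same for each uj gives P = [[-2, 0, 1], [2, -2, 1], [-1, -2, 2]].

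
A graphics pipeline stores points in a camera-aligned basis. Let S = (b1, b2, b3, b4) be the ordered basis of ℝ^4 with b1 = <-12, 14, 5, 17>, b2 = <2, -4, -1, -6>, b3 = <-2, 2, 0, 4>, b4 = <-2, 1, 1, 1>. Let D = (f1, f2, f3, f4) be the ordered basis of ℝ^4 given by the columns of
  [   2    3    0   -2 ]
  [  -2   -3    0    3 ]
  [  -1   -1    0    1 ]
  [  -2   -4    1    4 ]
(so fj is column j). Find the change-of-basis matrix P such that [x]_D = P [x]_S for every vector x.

Take x = bj: its S-coordinates are the j-th standard unit vector, so P e_j — column j of P — equals [bj]_D.
b1 = -f1 - 2f2 - f3 + 2f4, giving column 1 = <-1, -2, -1, 2>; repeating for each j gives P = [[-1, -1, 2, -2], [-2, 0, -2, 0], [-1, 0, 0, 1], [2, -2, 0, -1]].

[[-1, -1, 2, -2], [-2, 0, -2, 0], [-1, 0, 0, 1], [2, -2, 0, -1]]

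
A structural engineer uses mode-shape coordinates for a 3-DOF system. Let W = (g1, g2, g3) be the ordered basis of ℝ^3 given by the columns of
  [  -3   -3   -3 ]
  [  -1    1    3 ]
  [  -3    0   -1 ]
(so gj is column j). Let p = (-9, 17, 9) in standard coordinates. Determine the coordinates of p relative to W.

(-4, 4, 3)

Write p = c_1 g1 + ... + c_3 g3 and solve for the c_i.
Row-reducing the augmented matrix [M | p] gives c = (-4, 4, 3).
Check: -4g1 + 4g2 + 3g3 = (-9, 17, 9).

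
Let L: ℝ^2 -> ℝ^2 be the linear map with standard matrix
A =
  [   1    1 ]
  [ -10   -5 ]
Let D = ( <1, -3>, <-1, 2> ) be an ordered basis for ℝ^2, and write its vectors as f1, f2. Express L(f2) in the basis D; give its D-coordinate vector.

Column 2 of [L]_D is the D-coordinate vector of L(f2).
In standard coordinates L(f2) = A f2 = <1, 0>.
Converting to D: <1, 0> = -2f1 - 3f2, so the coordinate vector is <-2, -3>.

<-2, -3>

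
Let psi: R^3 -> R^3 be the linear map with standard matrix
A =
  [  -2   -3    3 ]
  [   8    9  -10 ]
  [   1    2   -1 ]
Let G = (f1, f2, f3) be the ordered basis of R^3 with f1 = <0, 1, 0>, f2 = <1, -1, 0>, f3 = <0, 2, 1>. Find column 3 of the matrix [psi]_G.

Compute psi(f3) = A f3 = <-3, 8, 3> in standard coordinates.
Then write this in G-coordinates: solve for y in y_1 f1 + ... + y_3 f3 = <-3, 8, 3>.
This gives y = <-1, -3, 3>, which is column 3 of [psi]_G.

<-1, -3, 3>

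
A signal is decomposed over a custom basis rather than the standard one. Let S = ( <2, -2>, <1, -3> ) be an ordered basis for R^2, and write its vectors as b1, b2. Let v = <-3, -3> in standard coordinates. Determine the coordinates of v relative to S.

<-3, 3>

We seek scalars with c_1 b1 + c_2 b2 = v; equivalently solve M c = v where the columns of M are b1, b2.
System: 2c_1 + c_2 = -3, -2c_1 - 3c_2 = -3; solving gives c_1 = -3, c_2 = 3.
Check: -3b1 + 3b2 = <-3, -3>.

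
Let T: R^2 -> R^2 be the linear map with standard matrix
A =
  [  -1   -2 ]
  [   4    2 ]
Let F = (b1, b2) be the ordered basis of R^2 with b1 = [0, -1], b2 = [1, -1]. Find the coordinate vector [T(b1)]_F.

[0, 2]

Column 1 of [T]_F is the F-coordinate vector of T(b1).
In standard coordinates T(b1) = A b1 = [2, -2].
Converting to F: [2, -2] = 0·b1 + 2b2, so the coordinate vector is [0, 2].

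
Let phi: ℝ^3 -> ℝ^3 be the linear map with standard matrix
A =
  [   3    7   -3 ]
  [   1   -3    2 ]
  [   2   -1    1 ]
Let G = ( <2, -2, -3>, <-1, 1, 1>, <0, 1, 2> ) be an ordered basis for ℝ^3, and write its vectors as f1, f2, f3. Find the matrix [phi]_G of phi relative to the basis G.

Let P have columns f1, ..., f3. Then [phi]_G = P^(-1) A P.
Here det P = 1, so P^(-1) is integer; computing A P first and then P^(-1)(A P) gives [[2, -1, 2], [3, -3, 3], [3, -1, 2]].

[[2, -1, 2], [3, -3, 3], [3, -1, 2]]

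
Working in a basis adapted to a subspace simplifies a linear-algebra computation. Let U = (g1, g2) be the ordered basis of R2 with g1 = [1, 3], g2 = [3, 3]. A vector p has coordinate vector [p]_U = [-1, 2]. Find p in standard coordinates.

[5, 3]

By definition p = -g1 + 2g2.
Summing componentwise gives [5, 3].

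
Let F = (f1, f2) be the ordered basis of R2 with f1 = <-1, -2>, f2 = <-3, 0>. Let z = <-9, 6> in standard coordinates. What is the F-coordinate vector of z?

We seek scalars with c_1 f1 + c_2 f2 = z; equivalently solve M c = z where the columns of M are f1, f2.
System: -c_1 - 3c_2 = -9, -2c_1 + 0c_2 = 6; solving gives c_1 = -3, c_2 = 4.
Check: -3f1 + 4f2 = <-9, 6>.

<-3, 4>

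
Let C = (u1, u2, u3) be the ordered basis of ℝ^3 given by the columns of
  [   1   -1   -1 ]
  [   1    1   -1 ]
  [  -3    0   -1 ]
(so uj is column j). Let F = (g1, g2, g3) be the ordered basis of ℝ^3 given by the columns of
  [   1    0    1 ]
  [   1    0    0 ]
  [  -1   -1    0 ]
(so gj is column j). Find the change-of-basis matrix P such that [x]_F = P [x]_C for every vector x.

Column j of P is [uj]_F, since P maps C-coordinates to F-coordinates.
Expressing u1 in F: u1 = g1 + 2g2 + 0·g3, so column 1 of P is (1, 2, 0).
Doing the same for each uj gives P = [[1, 1, -1], [2, -1, 2], [0, -2, 0]].

[[1, 1, -1], [2, -1, 2], [0, -2, 0]]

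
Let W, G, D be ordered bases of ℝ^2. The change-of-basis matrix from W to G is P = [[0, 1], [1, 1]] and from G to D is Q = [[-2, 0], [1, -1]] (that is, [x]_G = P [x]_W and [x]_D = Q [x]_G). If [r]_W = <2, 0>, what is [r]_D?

<0, -2>

Composing the changes, [r]_D = Q P [r]_W.
Q P = [[0, -2], [-1, 0]]; applying this to <2, 0> gives <0, -2>.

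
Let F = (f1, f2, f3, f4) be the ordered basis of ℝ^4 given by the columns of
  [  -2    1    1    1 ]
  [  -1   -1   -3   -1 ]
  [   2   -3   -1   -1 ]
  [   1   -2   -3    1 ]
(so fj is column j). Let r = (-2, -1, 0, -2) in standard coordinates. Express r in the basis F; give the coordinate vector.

Write r = c_1 f1 + ... + c_4 f4 and solve for the c_i.
Row-reducing the augmented matrix [M | r] gives c = (1, 1, 0, -1).
Check: f1 + f2 + 0·f3 - f4 = (-2, -1, 0, -2).

(1, 1, 0, -1)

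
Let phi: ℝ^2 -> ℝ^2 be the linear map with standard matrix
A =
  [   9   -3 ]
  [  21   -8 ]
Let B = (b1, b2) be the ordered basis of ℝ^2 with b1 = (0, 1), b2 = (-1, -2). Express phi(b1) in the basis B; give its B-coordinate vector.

(-2, 3)

Compute phi(b1) = A b1 = (-3, -8) in standard coordinates.
Then write this in B-coordinates: solve for y in y_1 b1 + y_2 b2 = (-3, -8).
This gives y = (-2, 3), which is column 1 of [phi]_B.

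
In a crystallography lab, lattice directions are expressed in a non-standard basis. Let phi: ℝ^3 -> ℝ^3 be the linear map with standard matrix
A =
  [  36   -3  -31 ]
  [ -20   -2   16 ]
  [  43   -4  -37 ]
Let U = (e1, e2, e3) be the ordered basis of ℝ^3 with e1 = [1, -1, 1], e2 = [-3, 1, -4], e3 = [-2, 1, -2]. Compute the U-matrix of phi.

The j-th column of [phi]_U is [phi(ej)]_U.
phi(e1) = A e1 = [8, -2, 10] = -2e1 - 2e2 - 2e3, so column 1 is [-2, -2, -2].
Repeating for e2, e3 and assembling the columns gives [[-2, 1, -2], [-2, -2, 3], [-2, -3, 1]].

[[-2, 1, -2], [-2, -2, 3], [-2, -3, 1]]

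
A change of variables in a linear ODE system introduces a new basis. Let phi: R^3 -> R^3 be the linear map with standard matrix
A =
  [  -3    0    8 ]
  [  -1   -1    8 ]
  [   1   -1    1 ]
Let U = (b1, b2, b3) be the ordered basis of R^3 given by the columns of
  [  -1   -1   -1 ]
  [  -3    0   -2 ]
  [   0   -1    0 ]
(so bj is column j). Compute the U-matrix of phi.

[[-2, 1, 1], [-2, 2, -1], [1, 2, -3]]

With P the matrix whose columns are b1, ..., b3, [phi]_U = P^(-1) A P.
Column by column: phi(b1) = A b1 = [3, 4, 2]; its U-coordinates [-2, -2, 1] give column 1.
Continuing for each basis vector yields [phi]_U = [[-2, 1, 1], [-2, 2, -1], [1, 2, -3]].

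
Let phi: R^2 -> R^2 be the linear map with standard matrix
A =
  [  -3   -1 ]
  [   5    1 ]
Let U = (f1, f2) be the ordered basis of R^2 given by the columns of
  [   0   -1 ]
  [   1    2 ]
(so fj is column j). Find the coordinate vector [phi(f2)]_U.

(-1, -1)

Column 2 of [phi]_U is the U-coordinate vector of phi(f2).
In standard coordinates phi(f2) = A f2 = (1, -3).
Converting to U: (1, -3) = -f1 - f2, so the coordinate vector is (-1, -1).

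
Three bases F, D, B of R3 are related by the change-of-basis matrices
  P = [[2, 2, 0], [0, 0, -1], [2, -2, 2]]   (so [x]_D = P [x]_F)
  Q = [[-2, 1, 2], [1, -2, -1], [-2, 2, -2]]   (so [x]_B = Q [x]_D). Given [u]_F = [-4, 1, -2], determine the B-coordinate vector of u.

Composing the changes, [u]_B = Q P [u]_F.
Q P = [[0, -8, 3], [0, 4, 0], [-8, 0, -6]]; applying this to [-4, 1, -2] gives [-14, 4, 44].

[-14, 4, 44]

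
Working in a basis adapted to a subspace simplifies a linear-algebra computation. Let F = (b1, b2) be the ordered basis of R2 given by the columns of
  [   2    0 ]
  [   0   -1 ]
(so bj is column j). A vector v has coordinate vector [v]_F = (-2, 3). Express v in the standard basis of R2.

The coordinates say v = -2b1 + 3b2; adding the scaled basis vectors gives (-4, -3).

(-4, -3)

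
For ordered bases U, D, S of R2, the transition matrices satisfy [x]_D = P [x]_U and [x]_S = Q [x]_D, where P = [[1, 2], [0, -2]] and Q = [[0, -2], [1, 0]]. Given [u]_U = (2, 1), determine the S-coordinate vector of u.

(4, 4)

First [u]_D = P [u]_U = (4, -2).
Then [u]_S = Q [u]_D = (4, 4).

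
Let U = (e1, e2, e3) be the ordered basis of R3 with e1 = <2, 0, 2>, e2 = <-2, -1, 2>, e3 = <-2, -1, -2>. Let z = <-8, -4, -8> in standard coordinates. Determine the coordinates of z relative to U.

<0, 0, 4>

We seek scalars with c_1 e1 + ... + c_3 e3 = z; equivalently solve M c = z where the columns of M are e1, ..., e3.
Row-reducing the augmented matrix [M | z] gives c = (0, 0, 4).
Check: 0·e1 + 0·e2 + 4e3 = <-8, -4, -8>.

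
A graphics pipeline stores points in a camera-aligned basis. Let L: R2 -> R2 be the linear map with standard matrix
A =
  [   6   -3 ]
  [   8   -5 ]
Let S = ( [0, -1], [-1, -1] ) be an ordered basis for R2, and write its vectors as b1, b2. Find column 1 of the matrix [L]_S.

[-2, -3]

Compute L(b1) = A b1 = [3, 5] in standard coordinates.
Then write this in S-coordinates: solve for y in y_1 b1 + y_2 b2 = [3, 5].
This gives y = [-2, -3], which is column 1 of [L]_S.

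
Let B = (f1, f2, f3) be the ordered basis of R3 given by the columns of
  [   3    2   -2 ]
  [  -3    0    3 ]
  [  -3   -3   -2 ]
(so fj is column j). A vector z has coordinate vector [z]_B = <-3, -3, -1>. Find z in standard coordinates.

<-13, 6, 20>

z = M [z]_B, where M has columns f1, ..., f3.
Carrying out the matrix-vector product, z = <-13, 6, 20>.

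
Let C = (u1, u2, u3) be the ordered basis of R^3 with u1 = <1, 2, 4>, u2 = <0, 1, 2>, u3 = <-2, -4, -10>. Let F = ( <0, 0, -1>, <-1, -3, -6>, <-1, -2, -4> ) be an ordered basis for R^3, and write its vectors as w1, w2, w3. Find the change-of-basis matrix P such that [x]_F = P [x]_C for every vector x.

[[0, 0, 2], [0, -1, 0], [-1, 1, 2]]

Take x = uj: its C-coordinates are the j-th standard unit vector, so P e_j — column j of P — equals [uj]_F.
u1 = 0·w1 + 0·w2 - w3, giving column 1 = <0, 0, -1>; repeating for each j gives P = [[0, 0, 2], [0, -1, 0], [-1, 1, 2]].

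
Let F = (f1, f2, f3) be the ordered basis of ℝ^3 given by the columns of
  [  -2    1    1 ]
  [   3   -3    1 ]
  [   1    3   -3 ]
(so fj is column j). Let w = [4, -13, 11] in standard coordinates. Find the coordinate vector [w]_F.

Write w = c_1 f1 + ... + c_3 f3 and solve for the c_i.
Row-reducing the augmented matrix [M | w] gives c = (-1, 3, -1).
Check: -f1 + 3f2 - f3 = [4, -13, 11].

[-1, 3, -1]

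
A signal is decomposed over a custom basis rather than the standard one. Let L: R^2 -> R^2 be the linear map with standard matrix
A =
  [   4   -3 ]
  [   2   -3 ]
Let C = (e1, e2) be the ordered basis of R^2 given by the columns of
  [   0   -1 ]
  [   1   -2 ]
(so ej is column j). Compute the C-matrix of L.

[[3, 0], [3, -2]]

The j-th column of [L]_C is [L(ej)]_C.
L(e1) = A e1 = (-3, -3) = 3e1 + 3e2, so column 1 is (3, 3).
Repeating for e2 and assembling the columns gives [[3, 0], [3, -2]].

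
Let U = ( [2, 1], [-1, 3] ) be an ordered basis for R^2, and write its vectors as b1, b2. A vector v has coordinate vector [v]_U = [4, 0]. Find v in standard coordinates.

By definition v = 4b1 + 0·b2.
Summing componentwise gives [8, 4].

[8, 4]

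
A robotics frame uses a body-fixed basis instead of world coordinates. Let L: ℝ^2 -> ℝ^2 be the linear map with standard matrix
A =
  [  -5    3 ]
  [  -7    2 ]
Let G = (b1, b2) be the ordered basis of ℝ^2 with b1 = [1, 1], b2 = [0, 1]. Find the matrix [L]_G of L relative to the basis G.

[[-2, 3], [-3, -1]]

The j-th column of [L]_G is [L(bj)]_G.
L(b1) = A b1 = [-2, -5] = -2b1 - 3b2, so column 1 is [-2, -3].
Repeating for b2 and assembling the columns gives [[-2, 3], [-3, -1]].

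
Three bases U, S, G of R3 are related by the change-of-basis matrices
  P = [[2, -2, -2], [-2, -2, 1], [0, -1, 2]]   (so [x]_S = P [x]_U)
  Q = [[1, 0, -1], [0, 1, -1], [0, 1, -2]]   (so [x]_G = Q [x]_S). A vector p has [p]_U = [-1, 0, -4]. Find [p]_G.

Composing the changes, [p]_G = Q P [p]_U.
Q P = [[2, -1, -4], [-2, -1, -1], [-2, 0, -3]]; applying this to [-1, 0, -4] gives [14, 6, 14].

[14, 6, 14]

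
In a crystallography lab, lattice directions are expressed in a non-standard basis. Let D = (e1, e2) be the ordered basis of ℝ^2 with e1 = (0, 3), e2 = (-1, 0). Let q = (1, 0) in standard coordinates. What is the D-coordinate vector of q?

(0, -1)

[q]_D is the unique c with M c = q, where M has columns e1, e2.
System: 0c_1 - c_2 = 1, 3c_1 + 0c_2 = 0; solving gives c_1 = 0, c_2 = -1.
Check: 0·e1 - e2 = (1, 0).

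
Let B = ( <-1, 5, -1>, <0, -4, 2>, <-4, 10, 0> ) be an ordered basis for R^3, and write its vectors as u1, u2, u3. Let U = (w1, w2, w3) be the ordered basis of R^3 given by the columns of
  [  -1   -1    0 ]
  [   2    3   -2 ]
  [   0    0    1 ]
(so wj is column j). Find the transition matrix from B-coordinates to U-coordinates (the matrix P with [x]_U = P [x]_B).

Take x = uj: its B-coordinates are the j-th standard unit vector, so P e_j — column j of P — equals [uj]_U.
u1 = 0·w1 + w2 - w3, giving column 1 = <0, 1, -1>; repeating for each j gives P = [[0, 0, 2], [1, 0, 2], [-1, 2, 0]].

[[0, 0, 2], [1, 0, 2], [-1, 2, 0]]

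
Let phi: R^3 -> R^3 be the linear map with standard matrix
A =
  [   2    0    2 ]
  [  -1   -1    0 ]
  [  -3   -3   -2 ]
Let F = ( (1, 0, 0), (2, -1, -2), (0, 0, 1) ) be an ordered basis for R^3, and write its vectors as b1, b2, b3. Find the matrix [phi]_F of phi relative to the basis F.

Let P have columns b1, ..., b3. Then [phi]_F = P^(-1) A P.
Here det P = -1, so P^(-1) is integer; computing A P first and then P^(-1)(A P) gives [[0, -2, 2], [1, 1, 0], [-1, 3, -2]].

[[0, -2, 2], [1, 1, 0], [-1, 3, -2]]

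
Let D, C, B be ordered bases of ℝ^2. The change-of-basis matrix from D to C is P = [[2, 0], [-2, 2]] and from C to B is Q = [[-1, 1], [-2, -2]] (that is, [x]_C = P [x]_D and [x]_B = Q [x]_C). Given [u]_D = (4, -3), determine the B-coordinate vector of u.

(-22, 12)

Composing the changes, [u]_B = Q P [u]_D.
Q P = [[-4, 2], [0, -4]]; applying this to (4, -3) gives (-22, 12).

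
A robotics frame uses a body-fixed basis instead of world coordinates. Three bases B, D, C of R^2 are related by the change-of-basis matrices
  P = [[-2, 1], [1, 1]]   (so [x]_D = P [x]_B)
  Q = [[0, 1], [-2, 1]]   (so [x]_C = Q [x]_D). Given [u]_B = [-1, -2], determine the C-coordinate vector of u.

[-3, -3]

First [u]_D = P [u]_B = [0, -3].
Then [u]_C = Q [u]_D = [-3, -3].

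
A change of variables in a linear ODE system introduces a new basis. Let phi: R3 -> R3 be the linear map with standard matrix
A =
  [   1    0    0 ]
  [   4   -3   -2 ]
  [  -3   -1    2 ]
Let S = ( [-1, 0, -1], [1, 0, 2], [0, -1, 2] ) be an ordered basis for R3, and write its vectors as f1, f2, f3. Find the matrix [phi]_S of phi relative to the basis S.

[[-1, -1, 3], [-2, 0, 3], [2, 0, 1]]

Let P have columns f1, ..., f3. Then [phi]_S = P^(-1) A P.
Here det P = -1, so P^(-1) is integer; computing A P first and then P^(-1)(A P) gives [[-1, -1, 3], [-2, 0, 3], [2, 0, 1]].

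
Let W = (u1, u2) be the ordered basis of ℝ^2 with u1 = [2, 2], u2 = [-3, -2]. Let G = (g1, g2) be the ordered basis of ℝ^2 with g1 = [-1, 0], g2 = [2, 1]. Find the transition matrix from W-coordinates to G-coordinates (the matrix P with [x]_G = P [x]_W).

Take x = uj: its W-coordinates are the j-th standard unit vector, so P e_j — column j of P — equals [uj]_G.
u1 = 2g1 + 2g2, giving column 1 = [2, 2]; repeating for each j gives P = [[2, -1], [2, -2]].

[[2, -1], [2, -2]]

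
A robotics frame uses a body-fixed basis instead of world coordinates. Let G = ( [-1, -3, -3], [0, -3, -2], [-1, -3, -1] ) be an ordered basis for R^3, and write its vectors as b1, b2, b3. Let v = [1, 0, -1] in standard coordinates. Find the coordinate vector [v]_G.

[v]_G is the unique c with M c = v, where M has columns b1, ..., b3.
Row-reducing the augmented matrix [M | v] gives c = (0, 1, -1).
Check: 0·b1 + b2 - b3 = [1, 0, -1].

[0, 1, -1]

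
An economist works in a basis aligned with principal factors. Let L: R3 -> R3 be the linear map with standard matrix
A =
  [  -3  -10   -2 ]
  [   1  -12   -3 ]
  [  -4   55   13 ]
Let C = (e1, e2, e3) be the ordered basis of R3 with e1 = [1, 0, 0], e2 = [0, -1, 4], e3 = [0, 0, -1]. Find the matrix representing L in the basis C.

[[-3, 2, 2], [-1, 0, -3], [0, 3, 1]]

With P the matrix whose columns are e1, ..., e3, [L]_C = P^(-1) A P.
Column by column: L(e1) = A e1 = [-3, 1, -4]; its C-coordinates [-3, -1, 0] give column 1.
Continuing for each basis vector yields [L]_C = [[-3, 2, 2], [-1, 0, -3], [0, 3, 1]].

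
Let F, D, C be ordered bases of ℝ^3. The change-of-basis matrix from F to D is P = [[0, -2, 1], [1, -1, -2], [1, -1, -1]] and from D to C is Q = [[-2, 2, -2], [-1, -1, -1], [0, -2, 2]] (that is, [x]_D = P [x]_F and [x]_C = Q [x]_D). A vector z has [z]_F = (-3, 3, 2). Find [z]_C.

First [z]_D = P [z]_F = (-4, -10, -8).
Then [z]_C = Q [z]_D = (4, 22, 4).

(4, 22, 4)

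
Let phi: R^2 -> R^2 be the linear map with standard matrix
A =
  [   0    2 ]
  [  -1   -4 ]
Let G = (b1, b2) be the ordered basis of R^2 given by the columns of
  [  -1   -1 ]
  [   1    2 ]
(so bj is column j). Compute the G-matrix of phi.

Let P have columns b1, b2. Then [phi]_G = P^(-1) A P.
Here det P = -1, so P^(-1) is integer; computing A P first and then P^(-1)(A P) gives [[-1, -1], [-1, -3]].

[[-1, -1], [-1, -3]]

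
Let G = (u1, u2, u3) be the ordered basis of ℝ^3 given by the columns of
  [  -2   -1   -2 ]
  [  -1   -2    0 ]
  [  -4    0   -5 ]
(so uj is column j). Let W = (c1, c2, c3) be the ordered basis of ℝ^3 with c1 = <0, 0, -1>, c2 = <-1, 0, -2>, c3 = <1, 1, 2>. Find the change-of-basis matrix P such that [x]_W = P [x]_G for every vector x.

Let M have columns uj and N have columns cj. Then for every x, N [x]_W = x = M [x]_G, so P = N^(-1) M.
Since det N = 1, N^(-1) has integer entries; multiplying gives P = [[0, -2, 1], [1, -1, 2], [-1, -2, 0]].

[[0, -2, 1], [1, -1, 2], [-1, -2, 0]]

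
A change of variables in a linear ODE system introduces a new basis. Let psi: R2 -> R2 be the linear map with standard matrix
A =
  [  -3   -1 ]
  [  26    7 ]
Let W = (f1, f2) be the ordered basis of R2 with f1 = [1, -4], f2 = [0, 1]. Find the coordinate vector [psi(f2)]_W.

[-1, 3]

Column 2 of [psi]_W is the W-coordinate vector of psi(f2).
In standard coordinates psi(f2) = A f2 = [-1, 7].
Converting to W: [-1, 7] = -f1 + 3f2, so the coordinate vector is [-1, 3].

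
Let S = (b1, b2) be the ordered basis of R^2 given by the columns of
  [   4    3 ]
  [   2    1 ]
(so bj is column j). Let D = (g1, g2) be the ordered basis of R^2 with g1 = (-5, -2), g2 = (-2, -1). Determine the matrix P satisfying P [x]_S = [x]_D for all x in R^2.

[[0, -1], [-2, 1]]

Take x = bj: its S-coordinates are the j-th standard unit vector, so P e_j — column j of P — equals [bj]_D.
b1 = 0·g1 - 2g2, giving column 1 = (0, -2); repeating for each j gives P = [[0, -1], [-2, 1]].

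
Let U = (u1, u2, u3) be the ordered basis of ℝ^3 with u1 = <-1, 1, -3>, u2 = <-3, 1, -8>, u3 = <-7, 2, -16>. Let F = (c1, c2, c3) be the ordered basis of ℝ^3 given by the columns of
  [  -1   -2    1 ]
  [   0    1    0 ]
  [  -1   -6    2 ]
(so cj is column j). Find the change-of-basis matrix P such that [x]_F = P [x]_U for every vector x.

Column j of P is [uj]_F, since P maps U-coordinates to F-coordinates.
Expressing u1 in F: u1 = c1 + c2 + 2c3, so column 1 of P is <1, 1, 2>.
Doing the same for each uj gives P = [[1, 0, 2], [1, 1, 2], [2, -1, -1]].

[[1, 0, 2], [1, 1, 2], [2, -1, -1]]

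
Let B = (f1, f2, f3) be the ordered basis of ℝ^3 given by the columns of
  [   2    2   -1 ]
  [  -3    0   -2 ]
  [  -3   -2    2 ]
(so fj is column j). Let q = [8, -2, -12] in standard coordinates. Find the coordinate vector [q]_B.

[2, 1, -2]

[q]_B is the unique c with M c = q, where M has columns f1, ..., f3.
Gaussian elimination on [M | q] yields c = (2, 1, -2).
Check: 2f1 + f2 - 2f3 = [8, -2, -12].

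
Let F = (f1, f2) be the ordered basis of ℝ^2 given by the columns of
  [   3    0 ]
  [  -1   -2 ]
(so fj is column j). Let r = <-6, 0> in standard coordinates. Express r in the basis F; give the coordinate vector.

We seek scalars with c_1 f1 + c_2 f2 = r; equivalently solve M c = r where the columns of M are f1, f2.
System: 3c_1 + 0c_2 = -6, -c_1 - 2c_2 = 0; solving gives c_1 = -2, c_2 = 1.
Check: -2f1 + f2 = <-6, 0>.

<-2, 1>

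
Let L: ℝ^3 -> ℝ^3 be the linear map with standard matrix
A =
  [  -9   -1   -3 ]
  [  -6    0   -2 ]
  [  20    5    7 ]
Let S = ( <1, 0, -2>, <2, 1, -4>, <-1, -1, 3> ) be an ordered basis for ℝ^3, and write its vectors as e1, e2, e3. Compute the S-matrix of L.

[[1, -2, 3], [-2, -1, -2], [0, 3, -2]]

The j-th column of [L]_S is [L(ej)]_S.
L(e1) = A e1 = <-3, -2, 6> = e1 - 2e2 + 0·e3, so column 1 is <1, -2, 0>.
Repeating for e2, e3 and assembling the columns gives [[1, -2, 3], [-2, -1, -2], [0, 3, -2]].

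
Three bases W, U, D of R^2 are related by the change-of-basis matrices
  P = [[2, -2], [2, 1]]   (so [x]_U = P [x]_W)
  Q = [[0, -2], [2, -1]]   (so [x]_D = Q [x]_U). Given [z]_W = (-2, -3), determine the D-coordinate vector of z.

First [z]_U = P [z]_W = (2, -7).
Then [z]_D = Q [z]_U = (14, 11).

(14, 11)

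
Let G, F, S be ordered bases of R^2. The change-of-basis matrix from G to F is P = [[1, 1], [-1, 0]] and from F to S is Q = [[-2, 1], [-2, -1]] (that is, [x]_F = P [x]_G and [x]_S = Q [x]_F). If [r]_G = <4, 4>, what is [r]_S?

<-20, -12>

Composing the changes, [r]_S = Q P [r]_G.
Q P = [[-3, -2], [-1, -2]]; applying this to <4, 4> gives <-20, -12>.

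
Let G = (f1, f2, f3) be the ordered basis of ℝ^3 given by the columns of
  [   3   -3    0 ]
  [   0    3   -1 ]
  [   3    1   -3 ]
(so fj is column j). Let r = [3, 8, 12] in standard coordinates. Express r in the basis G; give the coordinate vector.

We seek scalars with c_1 f1 + ... + c_3 f3 = r; equivalently solve M c = r where the columns of M are f1, ..., f3.
Row-reducing the augmented matrix [M | r] gives c = (4, 3, 1).
Check: 4f1 + 3f2 + f3 = [3, 8, 12].

[4, 3, 1]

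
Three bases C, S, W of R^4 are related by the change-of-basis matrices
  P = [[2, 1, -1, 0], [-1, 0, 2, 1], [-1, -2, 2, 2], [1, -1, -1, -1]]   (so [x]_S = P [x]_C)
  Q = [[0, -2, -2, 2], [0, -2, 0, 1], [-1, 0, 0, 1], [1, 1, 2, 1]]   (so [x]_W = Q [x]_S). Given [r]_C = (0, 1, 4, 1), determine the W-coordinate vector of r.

Apply P to get S-coordinates (-3, 9, 8, -6), then Q to get W-coordinates.
The result is [r]_W = (-46, -24, -3, 16).

(-46, -24, -3, 16)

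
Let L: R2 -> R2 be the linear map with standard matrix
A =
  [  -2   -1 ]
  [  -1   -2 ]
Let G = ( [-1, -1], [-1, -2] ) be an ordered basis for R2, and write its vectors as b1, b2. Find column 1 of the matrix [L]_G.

Column 1 of [L]_G is the G-coordinate vector of L(b1).
In standard coordinates L(b1) = A b1 = [3, 3].
Converting to G: [3, 3] = -3b1 + 0·b2, so the coordinate vector is [-3, 0].

[-3, 0]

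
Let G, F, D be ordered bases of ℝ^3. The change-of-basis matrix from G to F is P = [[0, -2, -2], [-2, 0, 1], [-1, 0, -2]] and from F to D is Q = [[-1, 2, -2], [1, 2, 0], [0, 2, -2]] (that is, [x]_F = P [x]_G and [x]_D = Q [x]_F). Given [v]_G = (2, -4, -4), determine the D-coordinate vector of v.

(-44, 0, -28)

Apply P to get F-coordinates (16, -8, 6), then Q to get D-coordinates.
The result is [v]_D = (-44, 0, -28).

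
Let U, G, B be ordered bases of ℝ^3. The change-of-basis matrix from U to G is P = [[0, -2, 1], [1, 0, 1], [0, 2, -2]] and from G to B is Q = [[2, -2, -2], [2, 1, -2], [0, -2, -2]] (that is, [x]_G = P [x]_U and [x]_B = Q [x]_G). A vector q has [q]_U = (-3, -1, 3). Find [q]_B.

(26, 26, 16)

Apply P to get G-coordinates (5, 0, -8), then Q to get B-coordinates.
The result is [q]_B = (26, 26, 16).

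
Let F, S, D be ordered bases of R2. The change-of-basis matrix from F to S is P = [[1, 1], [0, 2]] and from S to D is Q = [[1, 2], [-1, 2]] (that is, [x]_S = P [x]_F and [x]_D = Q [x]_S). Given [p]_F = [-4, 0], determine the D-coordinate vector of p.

First [p]_S = P [p]_F = [-4, 0].
Then [p]_D = Q [p]_S = [-4, 4].

[-4, 4]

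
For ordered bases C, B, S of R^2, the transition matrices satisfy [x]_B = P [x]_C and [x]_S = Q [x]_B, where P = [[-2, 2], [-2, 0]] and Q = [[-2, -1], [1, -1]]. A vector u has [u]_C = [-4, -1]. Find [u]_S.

[-20, -2]

Composing the changes, [u]_S = Q P [u]_C.
Q P = [[6, -4], [0, 2]]; applying this to [-4, -1] gives [-20, -2].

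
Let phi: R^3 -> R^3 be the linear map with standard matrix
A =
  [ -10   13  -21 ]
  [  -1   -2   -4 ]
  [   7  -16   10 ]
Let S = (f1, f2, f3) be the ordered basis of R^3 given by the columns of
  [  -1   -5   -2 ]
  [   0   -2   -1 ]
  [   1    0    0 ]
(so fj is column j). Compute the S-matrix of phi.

[[3, -3, 2], [2, -3, -1], [-1, -3, -2]]

With P the matrix whose columns are f1, ..., f3, [phi]_S = P^(-1) A P.
Column by column: phi(f1) = A f1 = (-11, -3, 3); its S-coordinates (3, 2, -1) give column 1.
Continuing for each basis vector yields [phi]_S = [[3, -3, 2], [2, -3, -1], [-1, -3, -2]].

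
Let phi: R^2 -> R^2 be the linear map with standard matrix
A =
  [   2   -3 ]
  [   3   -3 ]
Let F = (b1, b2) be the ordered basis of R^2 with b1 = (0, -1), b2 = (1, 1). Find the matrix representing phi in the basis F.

With P the matrix whose columns are b1, b2, [phi]_F = P^(-1) A P.
Column by column: phi(b1) = A b1 = (3, 3); its F-coordinates (0, 3) give column 1.
Continuing for each basis vector yields [phi]_F = [[0, -1], [3, -1]].

[[0, -1], [3, -1]]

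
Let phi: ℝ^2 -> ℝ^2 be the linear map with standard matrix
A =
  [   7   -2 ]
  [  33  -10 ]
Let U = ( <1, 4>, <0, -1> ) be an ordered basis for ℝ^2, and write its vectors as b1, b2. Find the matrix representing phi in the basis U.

[[-1, 2], [3, -2]]

Let P have columns b1, b2. Then [phi]_U = P^(-1) A P.
Here det P = -1, so P^(-1) is integer; computing A P first and then P^(-1)(A P) gives [[-1, 2], [3, -2]].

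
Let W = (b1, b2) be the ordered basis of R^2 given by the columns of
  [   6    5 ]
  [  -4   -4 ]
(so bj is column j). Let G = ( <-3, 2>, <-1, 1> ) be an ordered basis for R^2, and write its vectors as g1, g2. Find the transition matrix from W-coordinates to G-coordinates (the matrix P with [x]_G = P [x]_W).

Take x = bj: its W-coordinates are the j-th standard unit vector, so P e_j — column j of P — equals [bj]_G.
b1 = -2g1 + 0·g2, giving column 1 = <-2, 0>; repeating for each j gives P = [[-2, -1], [0, -2]].

[[-2, -1], [0, -2]]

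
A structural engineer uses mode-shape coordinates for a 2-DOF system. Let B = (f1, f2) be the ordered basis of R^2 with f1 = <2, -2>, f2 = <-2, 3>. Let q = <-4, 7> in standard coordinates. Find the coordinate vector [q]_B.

<1, 3>

We seek scalars with c_1 f1 + c_2 f2 = q; equivalently solve M c = q where the columns of M are f1, f2.
System: 2c_1 - 2c_2 = -4, -2c_1 + 3c_2 = 7; solving gives c_1 = 1, c_2 = 3.
Check: f1 + 3f2 = <-4, 7>.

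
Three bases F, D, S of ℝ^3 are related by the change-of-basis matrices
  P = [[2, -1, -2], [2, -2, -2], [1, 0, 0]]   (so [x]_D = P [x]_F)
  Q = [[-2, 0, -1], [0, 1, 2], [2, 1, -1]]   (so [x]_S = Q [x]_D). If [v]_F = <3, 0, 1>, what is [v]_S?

<-11, 10, 9>

Composing the changes, [v]_S = Q P [v]_F.
Q P = [[-5, 2, 4], [4, -2, -2], [5, -4, -6]]; applying this to <3, 0, 1> gives <-11, 10, 9>.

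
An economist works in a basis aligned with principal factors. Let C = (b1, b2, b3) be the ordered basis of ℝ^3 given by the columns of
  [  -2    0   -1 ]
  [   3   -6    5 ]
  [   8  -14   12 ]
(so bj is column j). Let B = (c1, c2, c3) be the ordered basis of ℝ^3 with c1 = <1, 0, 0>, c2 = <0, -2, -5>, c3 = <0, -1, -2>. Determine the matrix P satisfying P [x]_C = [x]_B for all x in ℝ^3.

[[-2, 0, -1], [-2, 2, -2], [1, 2, -1]]

Take x = bj: its C-coordinates are the j-th standard unit vector, so P e_j — column j of P — equals [bj]_B.
b1 = -2c1 - 2c2 + c3, giving column 1 = <-2, -2, 1>; repeating for each j gives P = [[-2, 0, -1], [-2, 2, -2], [1, 2, -1]].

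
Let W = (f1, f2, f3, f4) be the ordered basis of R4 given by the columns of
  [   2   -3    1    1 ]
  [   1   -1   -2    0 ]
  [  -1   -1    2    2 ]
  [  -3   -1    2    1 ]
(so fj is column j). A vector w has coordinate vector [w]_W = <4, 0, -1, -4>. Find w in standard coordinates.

w = M [w]_W, where M has columns f1, ..., f4.
Carrying out the matrix-vector product, w = <3, 6, -14, -18>.

<3, 6, -14, -18>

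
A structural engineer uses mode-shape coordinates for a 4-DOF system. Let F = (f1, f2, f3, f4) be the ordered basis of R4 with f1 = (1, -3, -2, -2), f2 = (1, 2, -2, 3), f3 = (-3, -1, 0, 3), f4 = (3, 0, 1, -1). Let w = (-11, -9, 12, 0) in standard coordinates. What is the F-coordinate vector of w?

[w]_F is the unique c with M c = w, where M has columns f1, ..., f4.
Row-reducing the augmented matrix [M | w] gives c = (-1, -4, 4, 2).
Check: -f1 - 4f2 + 4f3 + 2f4 = (-11, -9, 12, 0).

(-1, -4, 4, 2)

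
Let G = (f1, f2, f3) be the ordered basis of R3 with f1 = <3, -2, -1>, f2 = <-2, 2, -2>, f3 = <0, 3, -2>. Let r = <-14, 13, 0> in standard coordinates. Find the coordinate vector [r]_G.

[r]_G is the unique c with M c = r, where M has columns f1, ..., f3.
Row-reducing the augmented matrix [M | r] gives c = (-4, 1, 1).
Check: -4f1 + f2 + f3 = <-14, 13, 0>.

<-4, 1, 1>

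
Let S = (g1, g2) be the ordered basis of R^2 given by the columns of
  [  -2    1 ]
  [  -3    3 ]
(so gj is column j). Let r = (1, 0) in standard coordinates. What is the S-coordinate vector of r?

We seek scalars with c_1 g1 + c_2 g2 = r; equivalently solve M c = r where the columns of M are g1, g2.
System: -2c_1 + c_2 = 1, -3c_1 + 3c_2 = 0; solving gives c_1 = -1, c_2 = -1.
Check: -g1 - g2 = (1, 0).

(-1, -1)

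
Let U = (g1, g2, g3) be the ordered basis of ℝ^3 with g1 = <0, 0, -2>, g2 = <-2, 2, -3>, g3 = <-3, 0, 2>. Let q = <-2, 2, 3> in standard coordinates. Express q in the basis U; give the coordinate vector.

[q]_U is the unique c with M c = q, where M has columns g1, ..., g3.
Solving this 3x3 system gives c = (-3, 1, 0).
Check: -3g1 + g2 + 0·g3 = <-2, 2, 3>.

<-3, 1, 0>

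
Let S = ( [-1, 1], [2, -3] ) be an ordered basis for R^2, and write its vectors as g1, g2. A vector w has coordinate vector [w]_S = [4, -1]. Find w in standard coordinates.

[-6, 7]

w = M [w]_S, where M has columns g1, g2.
Carrying out the matrix-vector product, w = [-6, 7].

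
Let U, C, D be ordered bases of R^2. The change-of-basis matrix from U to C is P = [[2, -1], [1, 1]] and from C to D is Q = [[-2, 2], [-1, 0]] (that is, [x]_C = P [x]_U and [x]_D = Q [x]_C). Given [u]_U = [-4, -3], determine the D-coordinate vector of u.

Composing the changes, [u]_D = Q P [u]_U.
Q P = [[-2, 4], [-2, 1]]; applying this to [-4, -3] gives [-4, 5].

[-4, 5]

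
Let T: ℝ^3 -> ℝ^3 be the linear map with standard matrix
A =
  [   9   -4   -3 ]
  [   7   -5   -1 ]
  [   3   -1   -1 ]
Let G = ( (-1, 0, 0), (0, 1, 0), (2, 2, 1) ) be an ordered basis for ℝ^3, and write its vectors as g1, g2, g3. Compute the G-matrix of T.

[[3, 2, -1], [-1, -3, -3], [-3, -1, 3]]

Let P have columns g1, ..., g3. Then [T]_G = P^(-1) A P.
Here det P = -1, so P^(-1) is integer; computing A P first and then P^(-1)(A P) gives [[3, 2, -1], [-1, -3, -3], [-3, -1, 3]].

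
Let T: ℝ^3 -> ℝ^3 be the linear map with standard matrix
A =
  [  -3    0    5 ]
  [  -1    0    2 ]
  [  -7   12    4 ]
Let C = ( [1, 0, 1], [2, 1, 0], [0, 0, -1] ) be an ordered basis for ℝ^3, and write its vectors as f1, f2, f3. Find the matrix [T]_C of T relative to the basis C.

Let P have columns f1, ..., f3. Then [T]_C = P^(-1) A P.
Here det P = -1, so P^(-1) is integer; computing A P first and then P^(-1)(A P) gives [[0, -2, -1], [1, -2, -2], [3, 0, 3]].

[[0, -2, -1], [1, -2, -2], [3, 0, 3]]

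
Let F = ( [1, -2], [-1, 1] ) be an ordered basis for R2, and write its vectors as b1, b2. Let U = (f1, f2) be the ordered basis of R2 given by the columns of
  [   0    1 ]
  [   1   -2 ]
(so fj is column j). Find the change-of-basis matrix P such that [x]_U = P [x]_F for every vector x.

[[0, -1], [1, -1]]

Column j of P is [bj]_U, since P maps F-coordinates to U-coordinates.
Expressing b1 in U: b1 = 0·f1 + f2, so column 1 of P is [0, 1].
Doing the same for each bj gives P = [[0, -1], [1, -1]].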